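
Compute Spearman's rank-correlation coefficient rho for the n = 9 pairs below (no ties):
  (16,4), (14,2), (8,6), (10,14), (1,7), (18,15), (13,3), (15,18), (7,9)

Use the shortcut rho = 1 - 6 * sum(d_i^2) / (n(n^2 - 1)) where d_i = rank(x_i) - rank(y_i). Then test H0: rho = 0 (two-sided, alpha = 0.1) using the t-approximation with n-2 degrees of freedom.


Step 1: Rank x and y separately (midranks; no ties here).
rank(x): 16->8, 14->6, 8->3, 10->4, 1->1, 18->9, 13->5, 15->7, 7->2
rank(y): 4->3, 2->1, 6->4, 14->7, 7->5, 15->8, 3->2, 18->9, 9->6
Step 2: d_i = R_x(i) - R_y(i); compute d_i^2.
  (8-3)^2=25, (6-1)^2=25, (3-4)^2=1, (4-7)^2=9, (1-5)^2=16, (9-8)^2=1, (5-2)^2=9, (7-9)^2=4, (2-6)^2=16
sum(d^2) = 106.
Step 3: rho = 1 - 6*106 / (9*(9^2 - 1)) = 1 - 636/720 = 0.116667.
Step 4: Under H0, t = rho * sqrt((n-2)/(1-rho^2)) = 0.3108 ~ t(7).
Step 5: Two-sided p-value from the t-distribution with 7 df = 0.765008.
Step 6: alpha = 0.1. fail to reject H0.

rho = 0.1167, p = 0.765008, fail to reject H0 at alpha = 0.1.


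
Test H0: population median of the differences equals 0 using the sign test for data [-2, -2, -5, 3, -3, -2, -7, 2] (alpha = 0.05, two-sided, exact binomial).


Step 1: Discard zero differences. Original n = 8; n_eff = number of nonzero differences = 8.
Nonzero differences (with sign): -2, -2, -5, +3, -3, -2, -7, +2
Step 2: Count signs: positive = 2, negative = 6.
Step 3: Under H0: P(positive) = 0.5, so the number of positives S ~ Bin(8, 0.5).
Step 4: Two-sided exact p-value = sum of Bin(8,0.5) probabilities at or below the observed probability = 0.289062.
Step 5: alpha = 0.05. fail to reject H0.

n_eff = 8, pos = 2, neg = 6, p = 0.289062, fail to reject H0.


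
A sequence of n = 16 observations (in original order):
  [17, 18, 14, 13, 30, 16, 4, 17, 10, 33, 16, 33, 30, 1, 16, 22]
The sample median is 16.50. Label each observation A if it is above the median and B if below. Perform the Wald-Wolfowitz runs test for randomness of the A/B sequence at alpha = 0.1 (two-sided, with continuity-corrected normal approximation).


Step 1: Compute median = 16.50; label A = above, B = below.
Labels in order: AABBABBABABAABBA  (n_A = 8, n_B = 8)
Step 2: Count runs R = 11.
Step 3: Under H0 (random ordering), E[R] = 2*n_A*n_B/(n_A+n_B) + 1 = 2*8*8/16 + 1 = 9.0000.
        Var[R] = 2*n_A*n_B*(2*n_A*n_B - n_A - n_B) / ((n_A+n_B)^2 * (n_A+n_B-1)) = 14336/3840 = 3.7333.
        SD[R] = 1.9322.
Step 4: Continuity-corrected z = (R - 0.5 - E[R]) / SD[R] = (11 - 0.5 - 9.0000) / 1.9322 = 0.7763.
Step 5: Two-sided p-value via normal approximation = 2*(1 - Phi(|z|)) = 0.437558.
Step 6: alpha = 0.1. fail to reject H0.

R = 11, z = 0.7763, p = 0.437558, fail to reject H0.


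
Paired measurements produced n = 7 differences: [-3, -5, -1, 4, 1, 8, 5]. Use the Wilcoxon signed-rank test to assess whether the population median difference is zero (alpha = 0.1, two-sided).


Step 1: Drop any zero differences (none here) and take |d_i|.
|d| = [3, 5, 1, 4, 1, 8, 5]
Step 2: Midrank |d_i| (ties get averaged ranks).
ranks: |3|->3, |5|->5.5, |1|->1.5, |4|->4, |1|->1.5, |8|->7, |5|->5.5
Step 3: Attach original signs; sum ranks with positive sign and with negative sign.
W+ = 4 + 1.5 + 7 + 5.5 = 18
W- = 3 + 5.5 + 1.5 = 10
(Check: W+ + W- = 28 should equal n(n+1)/2 = 28.)
Step 4: Test statistic W = min(W+, W-) = 10.
Step 5: Ties in |d|, so use the tie-corrected normal approximation.
        E[W] = n(n+1)/4 = 7*8/4 = 14.
        Tie groups: |d|=1 (t=2), |d|=5 (t=2); sum(t^3 - t) = 12.
        Var[W] = n(n+1)(2n+1)/24 - sum(t^3-t)/48 = 840/24 - 12/48 = 34.75.
        z = (W - E[W]) / sqrt(Var[W]) = (10 - 14) / 5.8949 = -0.6786.
        Two-sided p = 2*Phi(z) = 0.497422.
Step 6: alpha = 0.1. fail to reject H0.

W+ = 18, W- = 10, W = min = 10, p = 0.497422, fail to reject H0.


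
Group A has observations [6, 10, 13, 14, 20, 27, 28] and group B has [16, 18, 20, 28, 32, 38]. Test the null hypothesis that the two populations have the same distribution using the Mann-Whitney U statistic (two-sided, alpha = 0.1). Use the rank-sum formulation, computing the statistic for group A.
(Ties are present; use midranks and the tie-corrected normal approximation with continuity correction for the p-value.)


Step 1: Combine and sort all 13 observations; assign midranks.
sorted (value, group): (6,X), (10,X), (13,X), (14,X), (16,Y), (18,Y), (20,X), (20,Y), (27,X), (28,X), (28,Y), (32,Y), (38,Y)
ranks: 6->1, 10->2, 13->3, 14->4, 16->5, 18->6, 20->7.5, 20->7.5, 27->9, 28->10.5, 28->10.5, 32->12, 38->13
Step 2: Rank sum for X: R1 = 1 + 2 + 3 + 4 + 7.5 + 9 + 10.5 = 37.
Step 3: U_X = R1 - n1(n1+1)/2 = 37 - 7*8/2 = 37 - 28 = 9.
       U_Y = n1*n2 - U_X = 42 - 9 = 33.
Step 4: Ties are present, so use the tie-corrected normal approximation (with continuity correction) for the p-value.
Step 5: p-value = 0.099478; compare to alpha = 0.1. reject H0.

U_X = 9, p = 0.099478, reject H0 at alpha = 0.1.


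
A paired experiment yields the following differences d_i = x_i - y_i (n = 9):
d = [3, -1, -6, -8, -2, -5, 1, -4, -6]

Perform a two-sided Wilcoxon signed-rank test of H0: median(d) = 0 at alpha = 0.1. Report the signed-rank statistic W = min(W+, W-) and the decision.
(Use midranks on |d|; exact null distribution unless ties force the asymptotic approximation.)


Step 1: Drop any zero differences (none here) and take |d_i|.
|d| = [3, 1, 6, 8, 2, 5, 1, 4, 6]
Step 2: Midrank |d_i| (ties get averaged ranks).
ranks: |3|->4, |1|->1.5, |6|->7.5, |8|->9, |2|->3, |5|->6, |1|->1.5, |4|->5, |6|->7.5
Step 3: Attach original signs; sum ranks with positive sign and with negative sign.
W+ = 4 + 1.5 = 5.5
W- = 1.5 + 7.5 + 9 + 3 + 6 + 5 + 7.5 = 39.5
(Check: W+ + W- = 45 should equal n(n+1)/2 = 45.)
Step 4: Test statistic W = min(W+, W-) = 5.5.
Step 5: Ties in |d|, so use the tie-corrected normal approximation.
        E[W] = n(n+1)/4 = 9*10/4 = 22.5.
        Tie groups: |d|=1 (t=2), |d|=6 (t=2); sum(t^3 - t) = 12.
        Var[W] = n(n+1)(2n+1)/24 - sum(t^3-t)/48 = 1710/24 - 12/48 = 71.
        z = (W - E[W]) / sqrt(Var[W]) = (5.5 - 22.5) / 8.4261 = -2.0175.
        Two-sided p = 2*Phi(z) = 0.043640.
Step 6: alpha = 0.1. reject H0.

W+ = 5.5, W- = 39.5, W = min = 5.5, p = 0.043640, reject H0.


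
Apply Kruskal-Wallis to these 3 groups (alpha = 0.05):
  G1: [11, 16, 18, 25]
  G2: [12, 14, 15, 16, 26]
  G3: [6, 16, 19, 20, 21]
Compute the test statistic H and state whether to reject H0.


Step 1: Combine all N = 14 observations and assign midranks.
sorted (value, group, rank): (6,G3,1), (11,G1,2), (12,G2,3), (14,G2,4), (15,G2,5), (16,G1,7), (16,G2,7), (16,G3,7), (18,G1,9), (19,G3,10), (20,G3,11), (21,G3,12), (25,G1,13), (26,G2,14)
Step 2: Sum ranks within each group.
R_1 = 31 (n_1 = 4)
R_2 = 33 (n_2 = 5)
R_3 = 41 (n_3 = 5)
Step 3: H = 12/(N(N+1)) * sum(R_i^2/n_i) - 3(N+1)
     = 12/(14*15) * (31^2/4 + 33^2/5 + 41^2/5) - 3*15
     = 0.057143 * 794.25 - 45
     = 0.385714.
Step 4: Ties present; correction factor C = 1 - 24/(14^3 - 14) = 0.991209. Corrected H = 0.385714 / 0.991209 = 0.389135.
Step 5: Under H0, H ~ chi^2(2); p-value = 0.823191.
Step 6: alpha = 0.05. fail to reject H0.

H = 0.3891, df = 2, p = 0.823191, fail to reject H0.


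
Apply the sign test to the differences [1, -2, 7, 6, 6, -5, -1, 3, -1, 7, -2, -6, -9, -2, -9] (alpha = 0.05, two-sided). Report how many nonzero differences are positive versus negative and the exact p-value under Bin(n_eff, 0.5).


Step 1: Discard zero differences. Original n = 15; n_eff = number of nonzero differences = 15.
Nonzero differences (with sign): +1, -2, +7, +6, +6, -5, -1, +3, -1, +7, -2, -6, -9, -2, -9
Step 2: Count signs: positive = 6, negative = 9.
Step 3: Under H0: P(positive) = 0.5, so the number of positives S ~ Bin(15, 0.5).
Step 4: Two-sided exact p-value = sum of Bin(15,0.5) probabilities at or below the observed probability = 0.607239.
Step 5: alpha = 0.05. fail to reject H0.

n_eff = 15, pos = 6, neg = 9, p = 0.607239, fail to reject H0.


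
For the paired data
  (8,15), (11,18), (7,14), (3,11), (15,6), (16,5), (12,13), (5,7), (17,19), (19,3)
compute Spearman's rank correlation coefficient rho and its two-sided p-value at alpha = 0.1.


Step 1: Rank x and y separately (midranks; no ties here).
rank(x): 8->4, 11->5, 7->3, 3->1, 15->7, 16->8, 12->6, 5->2, 17->9, 19->10
rank(y): 15->8, 18->9, 14->7, 11->5, 6->3, 5->2, 13->6, 7->4, 19->10, 3->1
Step 2: d_i = R_x(i) - R_y(i); compute d_i^2.
  (4-8)^2=16, (5-9)^2=16, (3-7)^2=16, (1-5)^2=16, (7-3)^2=16, (8-2)^2=36, (6-6)^2=0, (2-4)^2=4, (9-10)^2=1, (10-1)^2=81
sum(d^2) = 202.
Step 3: rho = 1 - 6*202 / (10*(10^2 - 1)) = 1 - 1212/990 = -0.224242.
Step 4: Under H0, t = rho * sqrt((n-2)/(1-rho^2)) = -0.6508 ~ t(8).
Step 5: Two-sided p-value from the t-distribution with 8 df = 0.533401.
Step 6: alpha = 0.1. fail to reject H0.

rho = -0.2242, p = 0.533401, fail to reject H0 at alpha = 0.1.


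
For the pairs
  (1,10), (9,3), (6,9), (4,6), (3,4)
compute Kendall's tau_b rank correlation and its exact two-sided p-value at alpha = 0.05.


Step 1: Enumerate the 10 unordered pairs (i,j) with i<j and classify each by sign(x_j-x_i) * sign(y_j-y_i).
  (1,2):dx=+8,dy=-7->D; (1,3):dx=+5,dy=-1->D; (1,4):dx=+3,dy=-4->D; (1,5):dx=+2,dy=-6->D
  (2,3):dx=-3,dy=+6->D; (2,4):dx=-5,dy=+3->D; (2,5):dx=-6,dy=+1->D; (3,4):dx=-2,dy=-3->C
  (3,5):dx=-3,dy=-5->C; (4,5):dx=-1,dy=-2->C
Step 2: C = 3, D = 7, total pairs = 10.
Step 3: tau = (C - D)/(n(n-1)/2) = (3 - 7)/10 = -0.400000.
Step 4: Exact two-sided p-value (enumerate n! = 120 permutations of y under H0): p = 0.483333.
Step 5: alpha = 0.05. fail to reject H0.

tau_b = -0.4000 (C=3, D=7), p = 0.483333, fail to reject H0.


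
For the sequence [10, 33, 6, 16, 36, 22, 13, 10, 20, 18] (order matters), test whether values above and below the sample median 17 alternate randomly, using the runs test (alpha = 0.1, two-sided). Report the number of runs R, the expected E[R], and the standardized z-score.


Step 1: Compute median = 17; label A = above, B = below.
Labels in order: BABBAABBAA  (n_A = 5, n_B = 5)
Step 2: Count runs R = 6.
Step 3: Under H0 (random ordering), E[R] = 2*n_A*n_B/(n_A+n_B) + 1 = 2*5*5/10 + 1 = 6.0000.
        Var[R] = 2*n_A*n_B*(2*n_A*n_B - n_A - n_B) / ((n_A+n_B)^2 * (n_A+n_B-1)) = 2000/900 = 2.2222.
        SD[R] = 1.4907.
Step 4: R = E[R], so z = 0 with no continuity correction.
Step 5: Two-sided p-value via normal approximation = 2*(1 - Phi(|z|)) = 1.000000.
Step 6: alpha = 0.1. fail to reject H0.

R = 6, z = 0.0000, p = 1.000000, fail to reject H0.


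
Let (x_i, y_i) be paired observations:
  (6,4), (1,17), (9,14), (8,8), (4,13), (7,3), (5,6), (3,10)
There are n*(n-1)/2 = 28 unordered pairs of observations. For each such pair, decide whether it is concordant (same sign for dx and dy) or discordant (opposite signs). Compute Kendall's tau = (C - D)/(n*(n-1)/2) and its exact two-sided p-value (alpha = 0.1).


Step 1: Enumerate the 28 unordered pairs (i,j) with i<j and classify each by sign(x_j-x_i) * sign(y_j-y_i).
  (1,2):dx=-5,dy=+13->D; (1,3):dx=+3,dy=+10->C; (1,4):dx=+2,dy=+4->C; (1,5):dx=-2,dy=+9->D
  (1,6):dx=+1,dy=-1->D; (1,7):dx=-1,dy=+2->D; (1,8):dx=-3,dy=+6->D; (2,3):dx=+8,dy=-3->D
  (2,4):dx=+7,dy=-9->D; (2,5):dx=+3,dy=-4->D; (2,6):dx=+6,dy=-14->D; (2,7):dx=+4,dy=-11->D
  (2,8):dx=+2,dy=-7->D; (3,4):dx=-1,dy=-6->C; (3,5):dx=-5,dy=-1->C; (3,6):dx=-2,dy=-11->C
  (3,7):dx=-4,dy=-8->C; (3,8):dx=-6,dy=-4->C; (4,5):dx=-4,dy=+5->D; (4,6):dx=-1,dy=-5->C
  (4,7):dx=-3,dy=-2->C; (4,8):dx=-5,dy=+2->D; (5,6):dx=+3,dy=-10->D; (5,7):dx=+1,dy=-7->D
  (5,8):dx=-1,dy=-3->C; (6,7):dx=-2,dy=+3->D; (6,8):dx=-4,dy=+7->D; (7,8):dx=-2,dy=+4->D
Step 2: C = 10, D = 18, total pairs = 28.
Step 3: tau = (C - D)/(n(n-1)/2) = (10 - 18)/28 = -0.285714.
Step 4: Exact two-sided p-value (enumerate n! = 40320 permutations of y under H0): p = 0.398760.
Step 5: alpha = 0.1. fail to reject H0.

tau_b = -0.2857 (C=10, D=18), p = 0.398760, fail to reject H0.


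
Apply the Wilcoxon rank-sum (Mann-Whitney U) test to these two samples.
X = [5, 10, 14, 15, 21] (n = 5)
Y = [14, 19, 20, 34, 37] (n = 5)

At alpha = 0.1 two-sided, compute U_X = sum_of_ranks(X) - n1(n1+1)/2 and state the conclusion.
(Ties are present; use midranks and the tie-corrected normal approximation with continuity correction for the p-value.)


Step 1: Combine and sort all 10 observations; assign midranks.
sorted (value, group): (5,X), (10,X), (14,X), (14,Y), (15,X), (19,Y), (20,Y), (21,X), (34,Y), (37,Y)
ranks: 5->1, 10->2, 14->3.5, 14->3.5, 15->5, 19->6, 20->7, 21->8, 34->9, 37->10
Step 2: Rank sum for X: R1 = 1 + 2 + 3.5 + 5 + 8 = 19.5.
Step 3: U_X = R1 - n1(n1+1)/2 = 19.5 - 5*6/2 = 19.5 - 15 = 4.5.
       U_Y = n1*n2 - U_X = 25 - 4.5 = 20.5.
Step 4: Ties are present, so use the tie-corrected normal approximation (with continuity correction) for the p-value.
Step 5: p-value = 0.116074; compare to alpha = 0.1. fail to reject H0.

U_X = 4.5, p = 0.116074, fail to reject H0 at alpha = 0.1.


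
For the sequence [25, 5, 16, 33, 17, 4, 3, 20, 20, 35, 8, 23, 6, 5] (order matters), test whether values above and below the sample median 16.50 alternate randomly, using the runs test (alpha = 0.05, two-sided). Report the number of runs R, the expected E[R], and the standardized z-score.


Step 1: Compute median = 16.50; label A = above, B = below.
Labels in order: ABBAABBAAABABB  (n_A = 7, n_B = 7)
Step 2: Count runs R = 8.
Step 3: Under H0 (random ordering), E[R] = 2*n_A*n_B/(n_A+n_B) + 1 = 2*7*7/14 + 1 = 8.0000.
        Var[R] = 2*n_A*n_B*(2*n_A*n_B - n_A - n_B) / ((n_A+n_B)^2 * (n_A+n_B-1)) = 8232/2548 = 3.2308.
        SD[R] = 1.7974.
Step 4: R = E[R], so z = 0 with no continuity correction.
Step 5: Two-sided p-value via normal approximation = 2*(1 - Phi(|z|)) = 1.000000.
Step 6: alpha = 0.05. fail to reject H0.

R = 8, z = 0.0000, p = 1.000000, fail to reject H0.


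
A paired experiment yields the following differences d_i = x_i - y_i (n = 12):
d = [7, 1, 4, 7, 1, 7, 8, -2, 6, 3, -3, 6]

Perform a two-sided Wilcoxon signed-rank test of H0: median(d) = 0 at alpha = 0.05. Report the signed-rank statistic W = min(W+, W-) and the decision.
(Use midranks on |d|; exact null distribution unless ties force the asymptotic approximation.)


Step 1: Drop any zero differences (none here) and take |d_i|.
|d| = [7, 1, 4, 7, 1, 7, 8, 2, 6, 3, 3, 6]
Step 2: Midrank |d_i| (ties get averaged ranks).
ranks: |7|->10, |1|->1.5, |4|->6, |7|->10, |1|->1.5, |7|->10, |8|->12, |2|->3, |6|->7.5, |3|->4.5, |3|->4.5, |6|->7.5
Step 3: Attach original signs; sum ranks with positive sign and with negative sign.
W+ = 10 + 1.5 + 6 + 10 + 1.5 + 10 + 12 + 7.5 + 4.5 + 7.5 = 70.5
W- = 3 + 4.5 = 7.5
(Check: W+ + W- = 78 should equal n(n+1)/2 = 78.)
Step 4: Test statistic W = min(W+, W-) = 7.5.
Step 5: Ties in |d|, so use the tie-corrected normal approximation.
        E[W] = n(n+1)/4 = 12*13/4 = 39.
        Tie groups: |d|=1 (t=2), |d|=3 (t=2), |d|=6 (t=2), |d|=7 (t=3); sum(t^3 - t) = 42.
        Var[W] = n(n+1)(2n+1)/24 - sum(t^3-t)/48 = 3900/24 - 42/48 = 161.625.
        z = (W - E[W]) / sqrt(Var[W]) = (7.5 - 39) / 12.7132 = -2.4777.
        Two-sided p = 2*Phi(z) = 0.013222.
Step 6: alpha = 0.05. reject H0.

W+ = 70.5, W- = 7.5, W = min = 7.5, p = 0.013222, reject H0.


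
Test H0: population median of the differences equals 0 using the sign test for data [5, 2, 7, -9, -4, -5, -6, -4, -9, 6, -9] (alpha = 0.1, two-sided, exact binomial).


Step 1: Discard zero differences. Original n = 11; n_eff = number of nonzero differences = 11.
Nonzero differences (with sign): +5, +2, +7, -9, -4, -5, -6, -4, -9, +6, -9
Step 2: Count signs: positive = 4, negative = 7.
Step 3: Under H0: P(positive) = 0.5, so the number of positives S ~ Bin(11, 0.5).
Step 4: Two-sided exact p-value = sum of Bin(11,0.5) probabilities at or below the observed probability = 0.548828.
Step 5: alpha = 0.1. fail to reject H0.

n_eff = 11, pos = 4, neg = 7, p = 0.548828, fail to reject H0.


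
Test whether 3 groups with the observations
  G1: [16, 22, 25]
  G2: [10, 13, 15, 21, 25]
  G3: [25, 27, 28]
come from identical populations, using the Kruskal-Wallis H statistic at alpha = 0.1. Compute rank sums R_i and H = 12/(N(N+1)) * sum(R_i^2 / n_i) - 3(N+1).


Step 1: Combine all N = 11 observations and assign midranks.
sorted (value, group, rank): (10,G2,1), (13,G2,2), (15,G2,3), (16,G1,4), (21,G2,5), (22,G1,6), (25,G1,8), (25,G2,8), (25,G3,8), (27,G3,10), (28,G3,11)
Step 2: Sum ranks within each group.
R_1 = 18 (n_1 = 3)
R_2 = 19 (n_2 = 5)
R_3 = 29 (n_3 = 3)
Step 3: H = 12/(N(N+1)) * sum(R_i^2/n_i) - 3(N+1)
     = 12/(11*12) * (18^2/3 + 19^2/5 + 29^2/3) - 3*12
     = 0.090909 * 460.533 - 36
     = 5.866667.
Step 4: Ties present; correction factor C = 1 - 24/(11^3 - 11) = 0.981818. Corrected H = 5.866667 / 0.981818 = 5.975309.
Step 5: Under H0, H ~ chi^2(2); p-value = 0.050406.
Step 6: alpha = 0.1. reject H0.

H = 5.9753, df = 2, p = 0.050406, reject H0.


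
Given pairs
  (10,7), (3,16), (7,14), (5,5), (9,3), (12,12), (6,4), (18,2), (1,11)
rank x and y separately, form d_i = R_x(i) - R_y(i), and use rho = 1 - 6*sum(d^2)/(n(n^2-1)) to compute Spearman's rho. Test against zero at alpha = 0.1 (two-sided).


Step 1: Rank x and y separately (midranks; no ties here).
rank(x): 10->7, 3->2, 7->5, 5->3, 9->6, 12->8, 6->4, 18->9, 1->1
rank(y): 7->5, 16->9, 14->8, 5->4, 3->2, 12->7, 4->3, 2->1, 11->6
Step 2: d_i = R_x(i) - R_y(i); compute d_i^2.
  (7-5)^2=4, (2-9)^2=49, (5-8)^2=9, (3-4)^2=1, (6-2)^2=16, (8-7)^2=1, (4-3)^2=1, (9-1)^2=64, (1-6)^2=25
sum(d^2) = 170.
Step 3: rho = 1 - 6*170 / (9*(9^2 - 1)) = 1 - 1020/720 = -0.416667.
Step 4: Under H0, t = rho * sqrt((n-2)/(1-rho^2)) = -1.2127 ~ t(7).
Step 5: Two-sided p-value from the t-distribution with 7 df = 0.264586.
Step 6: alpha = 0.1. fail to reject H0.

rho = -0.4167, p = 0.264586, fail to reject H0 at alpha = 0.1.


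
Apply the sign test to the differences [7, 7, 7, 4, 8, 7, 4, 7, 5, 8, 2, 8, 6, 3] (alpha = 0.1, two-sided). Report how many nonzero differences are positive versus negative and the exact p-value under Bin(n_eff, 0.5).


Step 1: Discard zero differences. Original n = 14; n_eff = number of nonzero differences = 14.
Nonzero differences (with sign): +7, +7, +7, +4, +8, +7, +4, +7, +5, +8, +2, +8, +6, +3
Step 2: Count signs: positive = 14, negative = 0.
Step 3: Under H0: P(positive) = 0.5, so the number of positives S ~ Bin(14, 0.5).
Step 4: Two-sided exact p-value = sum of Bin(14,0.5) probabilities at or below the observed probability = 0.000122.
Step 5: alpha = 0.1. reject H0.

n_eff = 14, pos = 14, neg = 0, p = 0.000122, reject H0.


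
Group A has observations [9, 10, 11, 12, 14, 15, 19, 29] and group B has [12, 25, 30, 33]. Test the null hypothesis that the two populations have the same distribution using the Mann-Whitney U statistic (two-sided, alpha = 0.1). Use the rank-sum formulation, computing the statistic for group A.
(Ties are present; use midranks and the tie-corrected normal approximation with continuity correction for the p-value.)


Step 1: Combine and sort all 12 observations; assign midranks.
sorted (value, group): (9,X), (10,X), (11,X), (12,X), (12,Y), (14,X), (15,X), (19,X), (25,Y), (29,X), (30,Y), (33,Y)
ranks: 9->1, 10->2, 11->3, 12->4.5, 12->4.5, 14->6, 15->7, 19->8, 25->9, 29->10, 30->11, 33->12
Step 2: Rank sum for X: R1 = 1 + 2 + 3 + 4.5 + 6 + 7 + 8 + 10 = 41.5.
Step 3: U_X = R1 - n1(n1+1)/2 = 41.5 - 8*9/2 = 41.5 - 36 = 5.5.
       U_Y = n1*n2 - U_X = 32 - 5.5 = 26.5.
Step 4: Ties are present, so use the tie-corrected normal approximation (with continuity correction) for the p-value.
Step 5: p-value = 0.088869; compare to alpha = 0.1. reject H0.

U_X = 5.5, p = 0.088869, reject H0 at alpha = 0.1.


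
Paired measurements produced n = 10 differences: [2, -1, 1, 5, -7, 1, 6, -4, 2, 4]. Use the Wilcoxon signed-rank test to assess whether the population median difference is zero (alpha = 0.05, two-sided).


Step 1: Drop any zero differences (none here) and take |d_i|.
|d| = [2, 1, 1, 5, 7, 1, 6, 4, 2, 4]
Step 2: Midrank |d_i| (ties get averaged ranks).
ranks: |2|->4.5, |1|->2, |1|->2, |5|->8, |7|->10, |1|->2, |6|->9, |4|->6.5, |2|->4.5, |4|->6.5
Step 3: Attach original signs; sum ranks with positive sign and with negative sign.
W+ = 4.5 + 2 + 8 + 2 + 9 + 4.5 + 6.5 = 36.5
W- = 2 + 10 + 6.5 = 18.5
(Check: W+ + W- = 55 should equal n(n+1)/2 = 55.)
Step 4: Test statistic W = min(W+, W-) = 18.5.
Step 5: Ties in |d|, so use the tie-corrected normal approximation.
        E[W] = n(n+1)/4 = 10*11/4 = 27.5.
        Tie groups: |d|=1 (t=3), |d|=2 (t=2), |d|=4 (t=2); sum(t^3 - t) = 36.
        Var[W] = n(n+1)(2n+1)/24 - sum(t^3-t)/48 = 2310/24 - 36/48 = 95.5.
        z = (W - E[W]) / sqrt(Var[W]) = (18.5 - 27.5) / 9.7724 = -0.9210.
        Two-sided p = 2*Phi(z) = 0.357071.
Step 6: alpha = 0.05. fail to reject H0.

W+ = 36.5, W- = 18.5, W = min = 18.5, p = 0.357071, fail to reject H0.


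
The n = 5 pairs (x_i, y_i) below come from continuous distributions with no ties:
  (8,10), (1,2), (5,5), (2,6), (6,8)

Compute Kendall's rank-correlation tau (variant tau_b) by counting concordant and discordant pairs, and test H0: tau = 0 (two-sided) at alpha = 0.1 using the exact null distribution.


Step 1: Enumerate the 10 unordered pairs (i,j) with i<j and classify each by sign(x_j-x_i) * sign(y_j-y_i).
  (1,2):dx=-7,dy=-8->C; (1,3):dx=-3,dy=-5->C; (1,4):dx=-6,dy=-4->C; (1,5):dx=-2,dy=-2->C
  (2,3):dx=+4,dy=+3->C; (2,4):dx=+1,dy=+4->C; (2,5):dx=+5,dy=+6->C; (3,4):dx=-3,dy=+1->D
  (3,5):dx=+1,dy=+3->C; (4,5):dx=+4,dy=+2->C
Step 2: C = 9, D = 1, total pairs = 10.
Step 3: tau = (C - D)/(n(n-1)/2) = (9 - 1)/10 = 0.800000.
Step 4: Exact two-sided p-value (enumerate n! = 120 permutations of y under H0): p = 0.083333.
Step 5: alpha = 0.1. reject H0.

tau_b = 0.8000 (C=9, D=1), p = 0.083333, reject H0.


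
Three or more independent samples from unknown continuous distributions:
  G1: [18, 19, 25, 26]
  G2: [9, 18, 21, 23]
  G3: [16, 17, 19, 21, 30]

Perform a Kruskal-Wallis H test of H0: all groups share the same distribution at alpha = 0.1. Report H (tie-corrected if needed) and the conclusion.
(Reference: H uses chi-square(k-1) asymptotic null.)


Step 1: Combine all N = 13 observations and assign midranks.
sorted (value, group, rank): (9,G2,1), (16,G3,2), (17,G3,3), (18,G1,4.5), (18,G2,4.5), (19,G1,6.5), (19,G3,6.5), (21,G2,8.5), (21,G3,8.5), (23,G2,10), (25,G1,11), (26,G1,12), (30,G3,13)
Step 2: Sum ranks within each group.
R_1 = 34 (n_1 = 4)
R_2 = 24 (n_2 = 4)
R_3 = 33 (n_3 = 5)
Step 3: H = 12/(N(N+1)) * sum(R_i^2/n_i) - 3(N+1)
     = 12/(13*14) * (34^2/4 + 24^2/4 + 33^2/5) - 3*14
     = 0.065934 * 650.8 - 42
     = 0.909890.
Step 4: Ties present; correction factor C = 1 - 18/(13^3 - 13) = 0.991758. Corrected H = 0.909890 / 0.991758 = 0.917452.
Step 5: Under H0, H ~ chi^2(2); p-value = 0.632089.
Step 6: alpha = 0.1. fail to reject H0.

H = 0.9175, df = 2, p = 0.632089, fail to reject H0.


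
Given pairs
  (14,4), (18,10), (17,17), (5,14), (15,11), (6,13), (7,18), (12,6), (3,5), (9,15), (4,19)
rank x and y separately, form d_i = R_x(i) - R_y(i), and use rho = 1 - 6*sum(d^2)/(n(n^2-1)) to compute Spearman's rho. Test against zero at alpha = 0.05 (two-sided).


Step 1: Rank x and y separately (midranks; no ties here).
rank(x): 14->8, 18->11, 17->10, 5->3, 15->9, 6->4, 7->5, 12->7, 3->1, 9->6, 4->2
rank(y): 4->1, 10->4, 17->9, 14->7, 11->5, 13->6, 18->10, 6->3, 5->2, 15->8, 19->11
Step 2: d_i = R_x(i) - R_y(i); compute d_i^2.
  (8-1)^2=49, (11-4)^2=49, (10-9)^2=1, (3-7)^2=16, (9-5)^2=16, (4-6)^2=4, (5-10)^2=25, (7-3)^2=16, (1-2)^2=1, (6-8)^2=4, (2-11)^2=81
sum(d^2) = 262.
Step 3: rho = 1 - 6*262 / (11*(11^2 - 1)) = 1 - 1572/1320 = -0.190909.
Step 4: Under H0, t = rho * sqrt((n-2)/(1-rho^2)) = -0.5835 ~ t(9).
Step 5: Two-sided p-value from the t-distribution with 9 df = 0.573913.
Step 6: alpha = 0.05. fail to reject H0.

rho = -0.1909, p = 0.573913, fail to reject H0 at alpha = 0.05.


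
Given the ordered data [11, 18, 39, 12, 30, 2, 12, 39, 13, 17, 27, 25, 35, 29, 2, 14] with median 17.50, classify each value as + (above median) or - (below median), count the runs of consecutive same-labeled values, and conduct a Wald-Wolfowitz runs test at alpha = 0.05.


Step 1: Compute median = 17.50; label A = above, B = below.
Labels in order: BAABABBABBAAAABB  (n_A = 8, n_B = 8)
Step 2: Count runs R = 9.
Step 3: Under H0 (random ordering), E[R] = 2*n_A*n_B/(n_A+n_B) + 1 = 2*8*8/16 + 1 = 9.0000.
        Var[R] = 2*n_A*n_B*(2*n_A*n_B - n_A - n_B) / ((n_A+n_B)^2 * (n_A+n_B-1)) = 14336/3840 = 3.7333.
        SD[R] = 1.9322.
Step 4: R = E[R], so z = 0 with no continuity correction.
Step 5: Two-sided p-value via normal approximation = 2*(1 - Phi(|z|)) = 1.000000.
Step 6: alpha = 0.05. fail to reject H0.

R = 9, z = 0.0000, p = 1.000000, fail to reject H0.


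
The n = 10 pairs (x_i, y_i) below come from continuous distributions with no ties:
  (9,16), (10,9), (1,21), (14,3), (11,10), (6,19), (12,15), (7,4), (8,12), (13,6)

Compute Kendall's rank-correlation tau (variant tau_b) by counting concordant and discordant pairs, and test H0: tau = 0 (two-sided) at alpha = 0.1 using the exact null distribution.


Step 1: Enumerate the 45 unordered pairs (i,j) with i<j and classify each by sign(x_j-x_i) * sign(y_j-y_i).
  (1,2):dx=+1,dy=-7->D; (1,3):dx=-8,dy=+5->D; (1,4):dx=+5,dy=-13->D; (1,5):dx=+2,dy=-6->D
  (1,6):dx=-3,dy=+3->D; (1,7):dx=+3,dy=-1->D; (1,8):dx=-2,dy=-12->C; (1,9):dx=-1,dy=-4->C
  (1,10):dx=+4,dy=-10->D; (2,3):dx=-9,dy=+12->D; (2,4):dx=+4,dy=-6->D; (2,5):dx=+1,dy=+1->C
  (2,6):dx=-4,dy=+10->D; (2,7):dx=+2,dy=+6->C; (2,8):dx=-3,dy=-5->C; (2,9):dx=-2,dy=+3->D
  (2,10):dx=+3,dy=-3->D; (3,4):dx=+13,dy=-18->D; (3,5):dx=+10,dy=-11->D; (3,6):dx=+5,dy=-2->D
  (3,7):dx=+11,dy=-6->D; (3,8):dx=+6,dy=-17->D; (3,9):dx=+7,dy=-9->D; (3,10):dx=+12,dy=-15->D
  (4,5):dx=-3,dy=+7->D; (4,6):dx=-8,dy=+16->D; (4,7):dx=-2,dy=+12->D; (4,8):dx=-7,dy=+1->D
  (4,9):dx=-6,dy=+9->D; (4,10):dx=-1,dy=+3->D; (5,6):dx=-5,dy=+9->D; (5,7):dx=+1,dy=+5->C
  (5,8):dx=-4,dy=-6->C; (5,9):dx=-3,dy=+2->D; (5,10):dx=+2,dy=-4->D; (6,7):dx=+6,dy=-4->D
  (6,8):dx=+1,dy=-15->D; (6,9):dx=+2,dy=-7->D; (6,10):dx=+7,dy=-13->D; (7,8):dx=-5,dy=-11->C
  (7,9):dx=-4,dy=-3->C; (7,10):dx=+1,dy=-9->D; (8,9):dx=+1,dy=+8->C; (8,10):dx=+6,dy=+2->C
  (9,10):dx=+5,dy=-6->D
Step 2: C = 11, D = 34, total pairs = 45.
Step 3: tau = (C - D)/(n(n-1)/2) = (11 - 34)/45 = -0.511111.
Step 4: Exact two-sided p-value (enumerate n! = 3628800 permutations of y under H0): p = 0.046623.
Step 5: alpha = 0.1. reject H0.

tau_b = -0.5111 (C=11, D=34), p = 0.046623, reject H0.


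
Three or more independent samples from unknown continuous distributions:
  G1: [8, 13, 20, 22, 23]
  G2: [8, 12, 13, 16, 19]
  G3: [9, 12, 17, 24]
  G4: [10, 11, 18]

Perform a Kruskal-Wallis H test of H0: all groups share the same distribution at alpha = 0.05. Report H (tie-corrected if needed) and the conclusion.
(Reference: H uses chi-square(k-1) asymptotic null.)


Step 1: Combine all N = 17 observations and assign midranks.
sorted (value, group, rank): (8,G1,1.5), (8,G2,1.5), (9,G3,3), (10,G4,4), (11,G4,5), (12,G2,6.5), (12,G3,6.5), (13,G1,8.5), (13,G2,8.5), (16,G2,10), (17,G3,11), (18,G4,12), (19,G2,13), (20,G1,14), (22,G1,15), (23,G1,16), (24,G3,17)
Step 2: Sum ranks within each group.
R_1 = 55 (n_1 = 5)
R_2 = 39.5 (n_2 = 5)
R_3 = 37.5 (n_3 = 4)
R_4 = 21 (n_4 = 3)
Step 3: H = 12/(N(N+1)) * sum(R_i^2/n_i) - 3(N+1)
     = 12/(17*18) * (55^2/5 + 39.5^2/5 + 37.5^2/4 + 21^2/3) - 3*18
     = 0.039216 * 1415.61 - 54
     = 1.514216.
Step 4: Ties present; correction factor C = 1 - 18/(17^3 - 17) = 0.996324. Corrected H = 1.514216 / 0.996324 = 1.519803.
Step 5: Under H0, H ~ chi^2(3); p-value = 0.677707.
Step 6: alpha = 0.05. fail to reject H0.

H = 1.5198, df = 3, p = 0.677707, fail to reject H0.


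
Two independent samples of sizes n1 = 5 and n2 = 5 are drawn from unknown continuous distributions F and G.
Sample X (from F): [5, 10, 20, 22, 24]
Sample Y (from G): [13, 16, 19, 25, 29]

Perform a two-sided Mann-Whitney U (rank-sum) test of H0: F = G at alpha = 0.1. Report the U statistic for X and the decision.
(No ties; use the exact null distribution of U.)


Step 1: Combine and sort all 10 observations; assign midranks.
sorted (value, group): (5,X), (10,X), (13,Y), (16,Y), (19,Y), (20,X), (22,X), (24,X), (25,Y), (29,Y)
ranks: 5->1, 10->2, 13->3, 16->4, 19->5, 20->6, 22->7, 24->8, 25->9, 29->10
Step 2: Rank sum for X: R1 = 1 + 2 + 6 + 7 + 8 = 24.
Step 3: U_X = R1 - n1(n1+1)/2 = 24 - 5*6/2 = 24 - 15 = 9.
       U_Y = n1*n2 - U_X = 25 - 9 = 16.
Step 4: No ties, so the exact null distribution of U (based on enumerating the C(10,5) = 252 equally likely rank assignments) gives the two-sided p-value.
Step 5: p-value = 0.547619; compare to alpha = 0.1. fail to reject H0.

U_X = 9, p = 0.547619, fail to reject H0 at alpha = 0.1.


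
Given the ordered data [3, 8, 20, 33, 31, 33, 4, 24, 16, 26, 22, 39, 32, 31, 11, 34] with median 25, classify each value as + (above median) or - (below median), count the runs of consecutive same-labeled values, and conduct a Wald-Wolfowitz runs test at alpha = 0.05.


Step 1: Compute median = 25; label A = above, B = below.
Labels in order: BBBAAABBBABAAABA  (n_A = 8, n_B = 8)
Step 2: Count runs R = 8.
Step 3: Under H0 (random ordering), E[R] = 2*n_A*n_B/(n_A+n_B) + 1 = 2*8*8/16 + 1 = 9.0000.
        Var[R] = 2*n_A*n_B*(2*n_A*n_B - n_A - n_B) / ((n_A+n_B)^2 * (n_A+n_B-1)) = 14336/3840 = 3.7333.
        SD[R] = 1.9322.
Step 4: Continuity-corrected z = (R + 0.5 - E[R]) / SD[R] = (8 + 0.5 - 9.0000) / 1.9322 = -0.2588.
Step 5: Two-sided p-value via normal approximation = 2*(1 - Phi(|z|)) = 0.795809.
Step 6: alpha = 0.05. fail to reject H0.

R = 8, z = -0.2588, p = 0.795809, fail to reject H0.


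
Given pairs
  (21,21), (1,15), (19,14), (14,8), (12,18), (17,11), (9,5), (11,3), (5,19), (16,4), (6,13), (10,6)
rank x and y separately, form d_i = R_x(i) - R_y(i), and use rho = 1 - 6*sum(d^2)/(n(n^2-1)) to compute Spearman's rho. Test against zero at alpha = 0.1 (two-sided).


Step 1: Rank x and y separately (midranks; no ties here).
rank(x): 21->12, 1->1, 19->11, 14->8, 12->7, 17->10, 9->4, 11->6, 5->2, 16->9, 6->3, 10->5
rank(y): 21->12, 15->9, 14->8, 8->5, 18->10, 11->6, 5->3, 3->1, 19->11, 4->2, 13->7, 6->4
Step 2: d_i = R_x(i) - R_y(i); compute d_i^2.
  (12-12)^2=0, (1-9)^2=64, (11-8)^2=9, (8-5)^2=9, (7-10)^2=9, (10-6)^2=16, (4-3)^2=1, (6-1)^2=25, (2-11)^2=81, (9-2)^2=49, (3-7)^2=16, (5-4)^2=1
sum(d^2) = 280.
Step 3: rho = 1 - 6*280 / (12*(12^2 - 1)) = 1 - 1680/1716 = 0.020979.
Step 4: Under H0, t = rho * sqrt((n-2)/(1-rho^2)) = 0.0664 ~ t(10).
Step 5: Two-sided p-value from the t-distribution with 10 df = 0.948402.
Step 6: alpha = 0.1. fail to reject H0.

rho = 0.0210, p = 0.948402, fail to reject H0 at alpha = 0.1.


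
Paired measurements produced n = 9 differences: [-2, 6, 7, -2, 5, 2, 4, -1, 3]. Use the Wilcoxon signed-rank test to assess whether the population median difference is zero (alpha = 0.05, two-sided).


Step 1: Drop any zero differences (none here) and take |d_i|.
|d| = [2, 6, 7, 2, 5, 2, 4, 1, 3]
Step 2: Midrank |d_i| (ties get averaged ranks).
ranks: |2|->3, |6|->8, |7|->9, |2|->3, |5|->7, |2|->3, |4|->6, |1|->1, |3|->5
Step 3: Attach original signs; sum ranks with positive sign and with negative sign.
W+ = 8 + 9 + 7 + 3 + 6 + 5 = 38
W- = 3 + 3 + 1 = 7
(Check: W+ + W- = 45 should equal n(n+1)/2 = 45.)
Step 4: Test statistic W = min(W+, W-) = 7.
Step 5: Ties in |d|, so use the tie-corrected normal approximation.
        E[W] = n(n+1)/4 = 9*10/4 = 22.5.
        Tie groups: |d|=2 (t=3); sum(t^3 - t) = 24.
        Var[W] = n(n+1)(2n+1)/24 - sum(t^3-t)/48 = 1710/24 - 24/48 = 70.75.
        z = (W - E[W]) / sqrt(Var[W]) = (7 - 22.5) / 8.4113 = -1.8428.
        Two-sided p = 2*Phi(z) = 0.065364.
Step 6: alpha = 0.05. fail to reject H0.

W+ = 38, W- = 7, W = min = 7, p = 0.065364, fail to reject H0.


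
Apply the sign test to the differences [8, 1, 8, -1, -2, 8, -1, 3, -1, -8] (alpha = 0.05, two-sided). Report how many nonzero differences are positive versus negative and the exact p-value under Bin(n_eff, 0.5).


Step 1: Discard zero differences. Original n = 10; n_eff = number of nonzero differences = 10.
Nonzero differences (with sign): +8, +1, +8, -1, -2, +8, -1, +3, -1, -8
Step 2: Count signs: positive = 5, negative = 5.
Step 3: Under H0: P(positive) = 0.5, so the number of positives S ~ Bin(10, 0.5).
Step 4: Two-sided exact p-value = sum of Bin(10,0.5) probabilities at or below the observed probability = 1.000000.
Step 5: alpha = 0.05. fail to reject H0.

n_eff = 10, pos = 5, neg = 5, p = 1.000000, fail to reject H0.


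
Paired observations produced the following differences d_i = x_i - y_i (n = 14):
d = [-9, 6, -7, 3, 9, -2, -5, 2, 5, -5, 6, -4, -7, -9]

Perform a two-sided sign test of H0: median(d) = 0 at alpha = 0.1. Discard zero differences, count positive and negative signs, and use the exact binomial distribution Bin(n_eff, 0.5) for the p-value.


Step 1: Discard zero differences. Original n = 14; n_eff = number of nonzero differences = 14.
Nonzero differences (with sign): -9, +6, -7, +3, +9, -2, -5, +2, +5, -5, +6, -4, -7, -9
Step 2: Count signs: positive = 6, negative = 8.
Step 3: Under H0: P(positive) = 0.5, so the number of positives S ~ Bin(14, 0.5).
Step 4: Two-sided exact p-value = sum of Bin(14,0.5) probabilities at or below the observed probability = 0.790527.
Step 5: alpha = 0.1. fail to reject H0.

n_eff = 14, pos = 6, neg = 8, p = 0.790527, fail to reject H0.


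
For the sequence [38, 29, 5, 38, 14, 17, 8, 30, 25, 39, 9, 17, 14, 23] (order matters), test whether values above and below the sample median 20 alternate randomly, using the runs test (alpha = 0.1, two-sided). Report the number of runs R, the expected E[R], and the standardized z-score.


Step 1: Compute median = 20; label A = above, B = below.
Labels in order: AABABBBAAABBBA  (n_A = 7, n_B = 7)
Step 2: Count runs R = 7.
Step 3: Under H0 (random ordering), E[R] = 2*n_A*n_B/(n_A+n_B) + 1 = 2*7*7/14 + 1 = 8.0000.
        Var[R] = 2*n_A*n_B*(2*n_A*n_B - n_A - n_B) / ((n_A+n_B)^2 * (n_A+n_B-1)) = 8232/2548 = 3.2308.
        SD[R] = 1.7974.
Step 4: Continuity-corrected z = (R + 0.5 - E[R]) / SD[R] = (7 + 0.5 - 8.0000) / 1.7974 = -0.2782.
Step 5: Two-sided p-value via normal approximation = 2*(1 - Phi(|z|)) = 0.780879.
Step 6: alpha = 0.1. fail to reject H0.

R = 7, z = -0.2782, p = 0.780879, fail to reject H0.


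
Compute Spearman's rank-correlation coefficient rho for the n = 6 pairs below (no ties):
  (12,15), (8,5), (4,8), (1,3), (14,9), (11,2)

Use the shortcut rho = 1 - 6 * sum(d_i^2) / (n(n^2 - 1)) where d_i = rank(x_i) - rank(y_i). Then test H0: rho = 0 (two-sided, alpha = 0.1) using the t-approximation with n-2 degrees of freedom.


Step 1: Rank x and y separately (midranks; no ties here).
rank(x): 12->5, 8->3, 4->2, 1->1, 14->6, 11->4
rank(y): 15->6, 5->3, 8->4, 3->2, 9->5, 2->1
Step 2: d_i = R_x(i) - R_y(i); compute d_i^2.
  (5-6)^2=1, (3-3)^2=0, (2-4)^2=4, (1-2)^2=1, (6-5)^2=1, (4-1)^2=9
sum(d^2) = 16.
Step 3: rho = 1 - 6*16 / (6*(6^2 - 1)) = 1 - 96/210 = 0.542857.
Step 4: Under H0, t = rho * sqrt((n-2)/(1-rho^2)) = 1.2928 ~ t(4).
Step 5: Two-sided p-value from the t-distribution with 4 df = 0.265703.
Step 6: alpha = 0.1. fail to reject H0.

rho = 0.5429, p = 0.265703, fail to reject H0 at alpha = 0.1.


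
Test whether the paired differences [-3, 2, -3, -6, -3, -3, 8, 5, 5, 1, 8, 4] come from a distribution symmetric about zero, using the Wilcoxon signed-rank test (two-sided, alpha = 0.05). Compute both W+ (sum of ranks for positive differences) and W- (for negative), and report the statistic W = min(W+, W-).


Step 1: Drop any zero differences (none here) and take |d_i|.
|d| = [3, 2, 3, 6, 3, 3, 8, 5, 5, 1, 8, 4]
Step 2: Midrank |d_i| (ties get averaged ranks).
ranks: |3|->4.5, |2|->2, |3|->4.5, |6|->10, |3|->4.5, |3|->4.5, |8|->11.5, |5|->8.5, |5|->8.5, |1|->1, |8|->11.5, |4|->7
Step 3: Attach original signs; sum ranks with positive sign and with negative sign.
W+ = 2 + 11.5 + 8.5 + 8.5 + 1 + 11.5 + 7 = 50
W- = 4.5 + 4.5 + 10 + 4.5 + 4.5 = 28
(Check: W+ + W- = 78 should equal n(n+1)/2 = 78.)
Step 4: Test statistic W = min(W+, W-) = 28.
Step 5: Ties in |d|, so use the tie-corrected normal approximation.
        E[W] = n(n+1)/4 = 12*13/4 = 39.
        Tie groups: |d|=3 (t=4), |d|=5 (t=2), |d|=8 (t=2); sum(t^3 - t) = 72.
        Var[W] = n(n+1)(2n+1)/24 - sum(t^3-t)/48 = 3900/24 - 72/48 = 161.
        z = (W - E[W]) / sqrt(Var[W]) = (28 - 39) / 12.6886 = -0.8669.
        Two-sided p = 2*Phi(z) = 0.385985.
Step 6: alpha = 0.05. fail to reject H0.

W+ = 50, W- = 28, W = min = 28, p = 0.385985, fail to reject H0.


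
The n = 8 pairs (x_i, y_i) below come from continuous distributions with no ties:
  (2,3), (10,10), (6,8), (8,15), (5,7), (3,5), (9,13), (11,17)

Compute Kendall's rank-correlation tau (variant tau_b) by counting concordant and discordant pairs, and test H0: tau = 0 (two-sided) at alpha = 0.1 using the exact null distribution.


Step 1: Enumerate the 28 unordered pairs (i,j) with i<j and classify each by sign(x_j-x_i) * sign(y_j-y_i).
  (1,2):dx=+8,dy=+7->C; (1,3):dx=+4,dy=+5->C; (1,4):dx=+6,dy=+12->C; (1,5):dx=+3,dy=+4->C
  (1,6):dx=+1,dy=+2->C; (1,7):dx=+7,dy=+10->C; (1,8):dx=+9,dy=+14->C; (2,3):dx=-4,dy=-2->C
  (2,4):dx=-2,dy=+5->D; (2,5):dx=-5,dy=-3->C; (2,6):dx=-7,dy=-5->C; (2,7):dx=-1,dy=+3->D
  (2,8):dx=+1,dy=+7->C; (3,4):dx=+2,dy=+7->C; (3,5):dx=-1,dy=-1->C; (3,6):dx=-3,dy=-3->C
  (3,7):dx=+3,dy=+5->C; (3,8):dx=+5,dy=+9->C; (4,5):dx=-3,dy=-8->C; (4,6):dx=-5,dy=-10->C
  (4,7):dx=+1,dy=-2->D; (4,8):dx=+3,dy=+2->C; (5,6):dx=-2,dy=-2->C; (5,7):dx=+4,dy=+6->C
  (5,8):dx=+6,dy=+10->C; (6,7):dx=+6,dy=+8->C; (6,8):dx=+8,dy=+12->C; (7,8):dx=+2,dy=+4->C
Step 2: C = 25, D = 3, total pairs = 28.
Step 3: tau = (C - D)/(n(n-1)/2) = (25 - 3)/28 = 0.785714.
Step 4: Exact two-sided p-value (enumerate n! = 40320 permutations of y under H0): p = 0.005506.
Step 5: alpha = 0.1. reject H0.

tau_b = 0.7857 (C=25, D=3), p = 0.005506, reject H0.


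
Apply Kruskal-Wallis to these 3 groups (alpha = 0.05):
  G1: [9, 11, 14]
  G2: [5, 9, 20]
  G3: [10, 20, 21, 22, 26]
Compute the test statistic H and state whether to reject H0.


Step 1: Combine all N = 11 observations and assign midranks.
sorted (value, group, rank): (5,G2,1), (9,G1,2.5), (9,G2,2.5), (10,G3,4), (11,G1,5), (14,G1,6), (20,G2,7.5), (20,G3,7.5), (21,G3,9), (22,G3,10), (26,G3,11)
Step 2: Sum ranks within each group.
R_1 = 13.5 (n_1 = 3)
R_2 = 11 (n_2 = 3)
R_3 = 41.5 (n_3 = 5)
Step 3: H = 12/(N(N+1)) * sum(R_i^2/n_i) - 3(N+1)
     = 12/(11*12) * (13.5^2/3 + 11^2/3 + 41.5^2/5) - 3*12
     = 0.090909 * 445.533 - 36
     = 4.503030.
Step 4: Ties present; correction factor C = 1 - 12/(11^3 - 11) = 0.990909. Corrected H = 4.503030 / 0.990909 = 4.544343.
Step 5: Under H0, H ~ chi^2(2); p-value = 0.103088.
Step 6: alpha = 0.05. fail to reject H0.

H = 4.5443, df = 2, p = 0.103088, fail to reject H0.


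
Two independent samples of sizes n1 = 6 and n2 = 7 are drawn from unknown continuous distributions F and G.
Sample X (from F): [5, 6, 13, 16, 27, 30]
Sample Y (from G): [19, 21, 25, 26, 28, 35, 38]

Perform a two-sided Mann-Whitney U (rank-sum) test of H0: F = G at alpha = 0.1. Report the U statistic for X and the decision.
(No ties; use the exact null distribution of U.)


Step 1: Combine and sort all 13 observations; assign midranks.
sorted (value, group): (5,X), (6,X), (13,X), (16,X), (19,Y), (21,Y), (25,Y), (26,Y), (27,X), (28,Y), (30,X), (35,Y), (38,Y)
ranks: 5->1, 6->2, 13->3, 16->4, 19->5, 21->6, 25->7, 26->8, 27->9, 28->10, 30->11, 35->12, 38->13
Step 2: Rank sum for X: R1 = 1 + 2 + 3 + 4 + 9 + 11 = 30.
Step 3: U_X = R1 - n1(n1+1)/2 = 30 - 6*7/2 = 30 - 21 = 9.
       U_Y = n1*n2 - U_X = 42 - 9 = 33.
Step 4: No ties, so the exact null distribution of U (based on enumerating the C(13,6) = 1716 equally likely rank assignments) gives the two-sided p-value.
Step 5: p-value = 0.101399; compare to alpha = 0.1. fail to reject H0.

U_X = 9, p = 0.101399, fail to reject H0 at alpha = 0.1.


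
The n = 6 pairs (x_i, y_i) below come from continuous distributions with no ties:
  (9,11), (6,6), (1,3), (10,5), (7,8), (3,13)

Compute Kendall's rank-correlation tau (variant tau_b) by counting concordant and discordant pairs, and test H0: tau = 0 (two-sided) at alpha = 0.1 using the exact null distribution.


Step 1: Enumerate the 15 unordered pairs (i,j) with i<j and classify each by sign(x_j-x_i) * sign(y_j-y_i).
  (1,2):dx=-3,dy=-5->C; (1,3):dx=-8,dy=-8->C; (1,4):dx=+1,dy=-6->D; (1,5):dx=-2,dy=-3->C
  (1,6):dx=-6,dy=+2->D; (2,3):dx=-5,dy=-3->C; (2,4):dx=+4,dy=-1->D; (2,5):dx=+1,dy=+2->C
  (2,6):dx=-3,dy=+7->D; (3,4):dx=+9,dy=+2->C; (3,5):dx=+6,dy=+5->C; (3,6):dx=+2,dy=+10->C
  (4,5):dx=-3,dy=+3->D; (4,6):dx=-7,dy=+8->D; (5,6):dx=-4,dy=+5->D
Step 2: C = 8, D = 7, total pairs = 15.
Step 3: tau = (C - D)/(n(n-1)/2) = (8 - 7)/15 = 0.066667.
Step 4: Exact two-sided p-value (enumerate n! = 720 permutations of y under H0): p = 1.000000.
Step 5: alpha = 0.1. fail to reject H0.

tau_b = 0.0667 (C=8, D=7), p = 1.000000, fail to reject H0.
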